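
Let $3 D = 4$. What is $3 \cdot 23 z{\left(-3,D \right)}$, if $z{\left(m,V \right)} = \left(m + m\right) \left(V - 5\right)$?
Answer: $1518$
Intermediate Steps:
$D = \frac{4}{3}$ ($D = \frac{1}{3} \cdot 4 = \frac{4}{3} \approx 1.3333$)
$z{\left(m,V \right)} = 2 m \left(-5 + V\right)$
$3 \cdot 23 z{\left(-3,D \right)} = 3 \cdot 23 \cdot 2 \left(-3\right) \left(-5 + \frac{4}{3}\right) = 69 \cdot 2 \left(-3\right) \left(- \frac{11}{3}\right) = 69 \cdot 22 = 1518$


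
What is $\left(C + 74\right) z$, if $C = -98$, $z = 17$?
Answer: $-408$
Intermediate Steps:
$\left(C + 74\right) z = \left(-98 + 74\right) 17 = \left(-24\right) 17 = -408$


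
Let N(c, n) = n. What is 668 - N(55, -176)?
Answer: 844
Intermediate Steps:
668 - N(55, -176) = 668 - 1*(-176) = 668 + 176 = 844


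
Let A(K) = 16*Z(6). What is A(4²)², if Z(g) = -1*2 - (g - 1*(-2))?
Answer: 25600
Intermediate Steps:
Z(g) = -4 - g (Z(g) = -2 - (g + 2) = -2 - (2 + g) = -2 + (-2 - g) = -4 - g)
A(K) = -160 (A(K) = 16*(-4 - 1*6) = 16*(-4 - 6) = 16*(-10) = -160)
A(4²)² = (-160)² = 25600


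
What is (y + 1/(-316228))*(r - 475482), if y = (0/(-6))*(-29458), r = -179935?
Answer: 655417/316228 ≈ 2.0726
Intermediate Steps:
y = 0 (y = (0*(-⅙))*(-29458) = 0*(-29458) = 0)
(y + 1/(-316228))*(r - 475482) = (0 + 1/(-316228))*(-179935 - 475482) = (0 - 1/316228)*(-655417) = -1/316228*(-655417) = 655417/316228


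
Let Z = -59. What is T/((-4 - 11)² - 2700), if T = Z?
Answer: 59/2475 ≈ 0.023838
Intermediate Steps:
T = -59
T/((-4 - 11)² - 2700) = -59/((-4 - 11)² - 2700) = -59/((-15)² - 2700) = -59/(225 - 2700) = -59/(-2475) = -1/2475*(-59) = 59/2475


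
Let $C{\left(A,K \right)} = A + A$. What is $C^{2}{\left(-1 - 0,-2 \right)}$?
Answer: $4$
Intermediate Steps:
$C{\left(A,K \right)} = 2 A$
$C^{2}{\left(-1 - 0,-2 \right)} = \left(2 \left(-1 - 0\right)\right)^{2} = \left(2 \left(-1 + 0\right)\right)^{2} = \left(2 \left(-1\right)\right)^{2} = \left(-2\right)^{2} = 4$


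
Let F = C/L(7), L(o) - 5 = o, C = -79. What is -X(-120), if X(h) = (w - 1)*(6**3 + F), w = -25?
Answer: 32669/6 ≈ 5444.8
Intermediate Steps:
L(o) = 5 + o
F = -79/12 (F = -79/(5 + 7) = -79/12 ≈ -6.5833)
X(h) = -32669/6 (X(h) = (-25 - 1)*(6**3 - 79/12) = -26*(216 - 79/12) = -26*2513/12 = -32669/6)
-X(-120) = -1*(-32669/6) = 32669/6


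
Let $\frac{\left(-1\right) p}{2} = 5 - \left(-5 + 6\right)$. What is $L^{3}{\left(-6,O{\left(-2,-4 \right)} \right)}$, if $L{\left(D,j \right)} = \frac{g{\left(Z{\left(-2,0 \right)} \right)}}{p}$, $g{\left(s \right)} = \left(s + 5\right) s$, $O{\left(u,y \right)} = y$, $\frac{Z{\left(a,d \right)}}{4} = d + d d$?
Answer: $0$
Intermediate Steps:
$Z{\left(a,d \right)} = 4 d + 4 d^{2}$ ($Z{\left(a,d \right)} = 4 \left(d + d d\right) = 4 \left(d + d^{2}\right) = 4 d + 4 d^{2}$)
$p = -8$ ($p = - 2 \left(5 - \left(-5 + 6\right)\right) = - 2 \left(5 - 1\right) = \left(-2\right) 4 = -8$)
$g{\left(s \right)} = s \left(5 + s\right)$ ($g{\left(s \right)} = \left(5 + s\right) s = s \left(5 + s\right)$)
$L{\left(D,j \right)} = 0$ ($L{\left(D,j \right)} = \frac{4 \cdot 0 \left(1 + 0\right) \left(5 + 4 \cdot 0 \left(1 + 0\right)\right)}{-8} = 4 \cdot 0 \cdot 1 \left(5 + 4 \cdot 0 \cdot 1\right) \left(- \frac{1}{8}\right) = 0 \left(5 + 0\right) \left(- \frac{1}{8}\right) = 0 \cdot 5 \left(- \frac{1}{8}\right) = 0 \left(- \frac{1}{8}\right) = 0$)
$L^{3}{\left(-6,O{\left(-2,-4 \right)} \right)} = 0^{3} = 0$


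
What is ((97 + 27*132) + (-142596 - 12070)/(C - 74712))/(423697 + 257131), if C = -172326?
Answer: 113070098/21023798433 ≈ 0.0053782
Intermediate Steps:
((97 + 27*132) + (-142596 - 12070)/(C - 74712))/(423697 + 257131) = ((97 + 27*132) + (-142596 - 12070)/(-172326 - 74712))/(423697 + 257131) = ((97 + 3564) - 154666/(-247038))/680828 = (3661 - 154666*(-1/247038))*(1/680828) = (3661 + 77333/123519)*(1/680828) = (452280392/123519)*(1/680828) = 113070098/21023798433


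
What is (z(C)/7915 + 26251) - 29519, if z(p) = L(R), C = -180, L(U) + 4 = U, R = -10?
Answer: -25866234/7915 ≈ -3268.0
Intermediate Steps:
L(U) = -4 + U
z(p) = -14 (z(p) = -4 - 10 = -14)
(z(C)/7915 + 26251) - 29519 = (-14/7915 + 26251) - 29519 = 207776651/7915 - 29519 = -25866234/7915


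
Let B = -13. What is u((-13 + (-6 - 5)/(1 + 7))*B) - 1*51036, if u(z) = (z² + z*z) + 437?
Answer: 615857/32 ≈ 19246.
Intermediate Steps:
u(z) = 437 + 2*z² (u(z) = (z² + z²) + 437 = 2*z² + 437 = 437 + 2*z²)
u((-13 + (-6 - 5)/(1 + 7))*B) - 1*51036 = (437 + 2*((-13 + (-6 - 5)/(1 + 7))*(-13))²) - 1*51036 = (437 + 2*((-13 - 11/8)*(-13))²) - 51036 = (437 + 2*(-115/8*(-13))²) - 51036 = (437 + 2*(1495/8)²) - 51036 = (437 + 2*(2235025/64)) - 51036 = (437 + 2235025/32) - 51036 = 2249009/32 - 51036 = 615857/32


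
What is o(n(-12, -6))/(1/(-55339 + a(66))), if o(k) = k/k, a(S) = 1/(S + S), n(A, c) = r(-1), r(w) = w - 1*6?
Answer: -7304747/132 ≈ -55339.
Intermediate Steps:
r(w) = -6 + w (r(w) = w - 6 = -6 + w)
n(A, c) = -7 (n(A, c) = -6 - 1 = -7)
a(S) = 1/(2*S)
o(k) = 1
o(n(-12, -6))/(1/(-55339 + a(66))) = 1/1/(-55339 + (1/2)/66) = 1/1/(-55339 + (1/2)*(1/66)) = 1/1/(-55339 + 1/132) = 1/1/(-7304747/132) = 1/(-132/7304747) = 1*(-7304747/132) = -7304747/132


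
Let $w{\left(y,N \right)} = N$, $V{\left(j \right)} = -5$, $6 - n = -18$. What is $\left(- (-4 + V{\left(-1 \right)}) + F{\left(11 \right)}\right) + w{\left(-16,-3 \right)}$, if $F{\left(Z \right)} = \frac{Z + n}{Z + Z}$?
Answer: $\frac{167}{22} \approx 7.5909$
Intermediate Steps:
$n = 24$ ($n = 6 - -18 = 6 + 18 = 24$)
$F{\left(Z \right)} = \frac{24 + Z}{2 Z}$ ($F{\left(Z \right)} = \frac{Z + 24}{Z + Z} = \frac{24 + Z}{2 Z}$)
$\left(- (-4 + V{\left(-1 \right)}) + F{\left(11 \right)}\right) + w{\left(-16,-3 \right)} = \left(- (-4 - 5) + \frac{24 + 11}{2 \cdot 11}\right) - 3 = \left(\left(-1\right) \left(-9\right) + \frac{1}{2} \cdot \frac{1}{11} \cdot 35\right) - 3 = \left(9 + \frac{35}{22}\right) - 3 = \frac{233}{22} - 3 = \frac{167}{22}$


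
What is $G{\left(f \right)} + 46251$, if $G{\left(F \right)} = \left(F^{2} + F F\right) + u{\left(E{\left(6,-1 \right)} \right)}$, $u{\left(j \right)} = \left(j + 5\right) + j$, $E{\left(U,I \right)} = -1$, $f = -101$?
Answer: $66656$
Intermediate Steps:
$u{\left(j \right)} = 5 + 2 j$ ($u{\left(j \right)} = \left(5 + j\right) + j = 5 + 2 j$)
$G{\left(F \right)} = 3 + 2 F^{2}$ ($G{\left(F \right)} = \left(F^{2} + F F\right) + \left(5 + 2 \left(-1\right)\right) = \left(F^{2} + F^{2}\right) + \left(5 - 2\right) = 2 F^{2} + 3 = 3 + 2 F^{2}$)
$G{\left(f \right)} + 46251 = \left(3 + 2 \left(-101\right)^{2}\right) + 46251 = \left(3 + 2 \cdot 10201\right) + 46251 = \left(3 + 20402\right) + 46251 = 20405 + 46251 = 66656$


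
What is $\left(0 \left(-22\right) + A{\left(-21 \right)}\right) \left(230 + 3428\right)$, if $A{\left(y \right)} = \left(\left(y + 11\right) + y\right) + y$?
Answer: $-190216$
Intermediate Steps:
$A{\left(y \right)} = 11 + 3 y$ ($A{\left(y \right)} = \left(\left(11 + y\right) + y\right) + y = \left(11 + 2 y\right) + y = 11 + 3 y$)
$\left(0 \left(-22\right) + A{\left(-21 \right)}\right) \left(230 + 3428\right) = \left(0 \left(-22\right) + \left(11 + 3 \left(-21\right)\right)\right) \left(230 + 3428\right) = \left(0 + \left(11 - 63\right)\right) 3658 = \left(0 - 52\right) 3658 = \left(-52\right) 3658 = -190216$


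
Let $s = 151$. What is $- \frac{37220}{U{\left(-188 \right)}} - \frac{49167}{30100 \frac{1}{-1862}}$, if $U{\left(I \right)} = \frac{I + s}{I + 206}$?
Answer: $\frac{1682364807}{79550} \approx 21149.0$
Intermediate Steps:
$U{\left(I \right)} = \frac{151 + I}{206 + I}$ ($U{\left(I \right)} = \frac{I + 151}{I + 206} = \frac{151 + I}{206 + I}$)
$- \frac{37220}{U{\left(-188 \right)}} - \frac{49167}{30100 \frac{1}{-1862}} = - \frac{37220}{\frac{1}{206 - 188} \left(151 - 188\right)} - \frac{49167}{30100 \frac{1}{-1862}} = - \frac{37220}{\frac{1}{18} \left(-37\right)} - \frac{49167}{30100 \left(- \frac{1}{1862}\right)} = - \frac{37220}{\frac{1}{18} \left(-37\right)} - \frac{49167}{- \frac{2150}{133}} = - \frac{37220}{- \frac{37}{18}} - - \frac{6539211}{2150} = \left(-37220\right) \left(- \frac{18}{37}\right) + \frac{6539211}{2150} = \frac{669960}{37} + \frac{6539211}{2150} = \frac{1682364807}{79550}$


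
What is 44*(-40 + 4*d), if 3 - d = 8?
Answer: -2640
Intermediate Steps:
d = -5 (d = 3 - 1*8 = 3 - 8 = -5)
44*(-40 + 4*d) = 44*(-40 + 4*(-5)) = 44*(-40 - 20) = 44*(-60) = -2640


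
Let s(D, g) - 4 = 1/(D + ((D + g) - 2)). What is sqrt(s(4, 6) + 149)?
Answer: sqrt(5511)/6 ≈ 12.373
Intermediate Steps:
s(D, g) = 4 + 1/(-2 + g + 2*D) (s(D, g) = 4 + 1/(D + ((D + g) - 2)) = 4 + 1/(D + (-2 + D + g)) = 4 + 1/(-2 + g + 2*D))
sqrt(s(4, 6) + 149) = sqrt((-7 + 4*6 + 8*4)/(-2 + 6 + 2*4) + 149) = sqrt((-7 + 24 + 32)/(-2 + 6 + 8) + 149) = sqrt(49/12 + 149) = sqrt(1837/12) = sqrt(5511)/6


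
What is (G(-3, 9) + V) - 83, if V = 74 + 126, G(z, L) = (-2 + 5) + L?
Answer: 129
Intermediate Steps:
G(z, L) = 3 + L
V = 200
(G(-3, 9) + V) - 83 = ((3 + 9) + 200) - 83 = (12 + 200) - 83 = 212 - 83 = 129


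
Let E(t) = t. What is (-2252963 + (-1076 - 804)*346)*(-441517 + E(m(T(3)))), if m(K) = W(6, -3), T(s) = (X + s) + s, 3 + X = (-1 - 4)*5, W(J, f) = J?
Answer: 1281902022373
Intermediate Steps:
X = -28 (X = -3 + (-1 - 4)*5 = -3 - 5*5 = -3 - 25 = -28)
T(s) = -28 + 2*s (T(s) = (-28 + s) + s = -28 + 2*s)
m(K) = 6
(-2252963 + (-1076 - 804)*346)*(-441517 + E(m(T(3)))) = (-2252963 + (-1076 - 804)*346)*(-441517 + 6) = (-2252963 - 1880*346)*(-441511) = (-2252963 - 650480)*(-441511) = -2903443*(-441511) = 1281902022373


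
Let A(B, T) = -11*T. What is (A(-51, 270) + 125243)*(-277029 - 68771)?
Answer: -42282003400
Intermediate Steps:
(A(-51, 270) + 125243)*(-277029 - 68771) = (-11*270 + 125243)*(-277029 - 68771) = (-2970 + 125243)*(-345800) = 122273*(-345800) = -42282003400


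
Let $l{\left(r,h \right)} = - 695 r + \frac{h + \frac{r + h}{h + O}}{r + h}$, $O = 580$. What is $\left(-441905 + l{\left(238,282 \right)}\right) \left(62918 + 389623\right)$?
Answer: $- \frac{30797975526525459}{112060} \approx -2.7483 \cdot 10^{11}$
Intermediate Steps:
$l{\left(r,h \right)} = - 695 r + \frac{h + \frac{h + r}{580 + h}}{h + r}$ ($l{\left(r,h \right)} = - 695 r + \frac{h + \frac{r + h}{h + 580}}{r + h} = - 695 r + \frac{h + \frac{h + r}{580 + h}}{h + r}$)
$\left(-441905 + l{\left(238,282 \right)}\right) \left(62918 + 389623\right) = \left(-441905 + \frac{238 + 282^{2} - 403100 \cdot 238^{2} + 581 \cdot 282 - 113674200 \cdot 238 - 195990 \cdot 238^{2} - 165410 \cdot 282^{2}}{282^{2} + 580 \cdot 282 + 580 \cdot 238 + 282 \cdot 238}\right) \left(62918 + 389623\right) = \left(-441905 + \frac{238 + 79524 - 22833196400 + 163842 - 27054459600 - 195990 \cdot 56644 - 165410 \cdot 79524}{79524 + 163560 + 138040 + 67116}\right) 452541 = \left(-441905 + \frac{238 + 79524 - 22833196400 + 163842 - 27054459600 - 11101657560 - 13154064840}{448240}\right) 452541 = \left(-441905 + \frac{1}{448240} \left(-74143134796\right)\right) 452541 = \left(-441905 - \frac{18535783699}{112060}\right) 452541 = \left(- \frac{68055657999}{112060}\right) 452541 = - \frac{30797975526525459}{112060}$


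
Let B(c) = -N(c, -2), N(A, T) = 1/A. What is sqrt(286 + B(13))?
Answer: 3*sqrt(5369)/13 ≈ 16.909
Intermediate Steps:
B(c) = -1/c
sqrt(286 + B(13)) = sqrt(286 - 1/13) = sqrt(3717/13) = 3*sqrt(5369)/13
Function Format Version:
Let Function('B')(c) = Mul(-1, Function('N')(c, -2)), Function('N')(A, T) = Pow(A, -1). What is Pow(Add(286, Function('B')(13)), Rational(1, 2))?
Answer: Mul(Rational(3, 13), Pow(5369, Rational(1, 2))) ≈ 16.909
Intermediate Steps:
Function('B')(c) = Mul(-1, Pow(c, -1))
Pow(Add(286, Function('B')(13)), Rational(1, 2)) = Pow(Add(286, Mul(-1, Pow(13, -1))), Rational(1, 2)) = Pow(Add(286, Mul(-1, Rational(1, 13))), Rational(1, 2)) = Pow(Add(286, Rational(-1, 13)), Rational(1, 2)) = Pow(Rational(3717, 13), Rational(1, 2)) = Mul(Rational(3, 13), Pow(5369, Rational(1, 2)))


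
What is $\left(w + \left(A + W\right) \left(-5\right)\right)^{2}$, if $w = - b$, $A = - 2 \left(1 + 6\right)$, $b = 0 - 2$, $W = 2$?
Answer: $3844$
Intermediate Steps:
$b = -2$
$A = -14$ ($A = \left(-2\right) 7 = -14$)
$w = 2$ ($w = \left(-1\right) \left(-2\right) = 2$)
$\left(w + \left(A + W\right) \left(-5\right)\right)^{2} = \left(2 + \left(-14 + 2\right) \left(-5\right)\right)^{2} = \left(2 - -60\right)^{2} = \left(2 + 60\right)^{2} = 62^{2} = 3844$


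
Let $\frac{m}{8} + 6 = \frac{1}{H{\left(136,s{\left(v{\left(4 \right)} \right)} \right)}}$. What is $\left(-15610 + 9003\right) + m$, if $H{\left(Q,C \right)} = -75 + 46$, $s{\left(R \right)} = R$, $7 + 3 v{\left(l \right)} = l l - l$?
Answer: $- \frac{193003}{29} \approx -6655.3$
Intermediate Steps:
$v{\left(l \right)} = - \frac{7}{3} - \frac{l}{3} + \frac{l^{2}}{3}$ ($v{\left(l \right)} = - \frac{7}{3} + \frac{l l - l}{3} = - \frac{7}{3} + \frac{l^{2} - l}{3} = - \frac{7}{3} + \left(- \frac{l}{3} + \frac{l^{2}}{3}\right) = - \frac{7}{3} - \frac{l}{3} + \frac{l^{2}}{3}$)
$H{\left(Q,C \right)} = -29$
$m = - \frac{1400}{29}$ ($m = -48 + \frac{8}{-29} = -48 + 8 \left(- \frac{1}{29}\right) = -48 - \frac{8}{29} = - \frac{1400}{29} \approx -48.276$)
$\left(-15610 + 9003\right) + m = \left(-15610 + 9003\right) - \frac{1400}{29} = -6607 - \frac{1400}{29} = - \frac{193003}{29}$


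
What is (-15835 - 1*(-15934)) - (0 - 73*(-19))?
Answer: -1288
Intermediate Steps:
(-15835 - 1*(-15934)) - (0 - 73*(-19)) = (-15835 + 15934) - (0 + 1387) = 99 - 1*1387 = 99 - 1387 = -1288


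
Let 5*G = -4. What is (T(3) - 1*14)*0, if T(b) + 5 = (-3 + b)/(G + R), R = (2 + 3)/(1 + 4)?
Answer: 0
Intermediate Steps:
R = 1 (R = 5/5 = 5*(⅕) = 1)
G = -⅘ (G = (⅕)*(-4) = -⅘ ≈ -0.80000)
T(b) = -20 + 5*b (T(b) = -5 + (-3 + b)/(-⅘ + 1) = -5 + (-3 + b)/(⅕) = -5 + (-3 + b)*5 = -5 + (-15 + 5*b) = -20 + 5*b)
(T(3) - 1*14)*0 = ((-20 + 5*3) - 1*14)*0 = ((-20 + 15) - 14)*0 = (-5 - 14)*0 = -19*0 = 0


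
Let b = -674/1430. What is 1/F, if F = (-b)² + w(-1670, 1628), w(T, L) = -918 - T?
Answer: 511225/384554769 ≈ 0.0013294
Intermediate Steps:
b = -337/715 (b = -674*1/1430 = -337/715 ≈ -0.47133)
F = 384554769/511225 (F = (-1*(-337/715))² + (-918 - 1*(-1670)) = (337/715)² + (-918 + 1670) = 113569/511225 + 752 = 384554769/511225 ≈ 752.22)
1/F = 1/(384554769/511225) = 511225/384554769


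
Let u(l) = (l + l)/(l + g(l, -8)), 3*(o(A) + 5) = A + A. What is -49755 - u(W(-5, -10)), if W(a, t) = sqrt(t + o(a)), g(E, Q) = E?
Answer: -49756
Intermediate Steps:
o(A) = -5 + 2*A/3 (o(A) = -5 + (A + A)/3 = -5 + (2*A)/3 = -5 + 2*A/3)
W(a, t) = sqrt(-5 + t + 2*a/3) (W(a, t) = sqrt(t + (-5 + 2*a/3)) = sqrt(-5 + t + 2*a/3))
u(l) = 1 (u(l) = (l + l)/(l + l) = (2*l)/((2*l)) = (2*l)*(1/(2*l)) = 1)
-49755 - u(W(-5, -10)) = -49755 - 1*1 = -49755 - 1 = -49756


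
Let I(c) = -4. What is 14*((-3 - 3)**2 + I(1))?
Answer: 448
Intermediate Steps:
14*((-3 - 3)**2 + I(1)) = 14*((-3 - 3)**2 - 4) = 14*((-6)**2 - 4) = 14*(36 - 4) = 14*32 = 448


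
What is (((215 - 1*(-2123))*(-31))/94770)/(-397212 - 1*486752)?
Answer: 36239/41886634140 ≈ 8.6517e-7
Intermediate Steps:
(((215 - 1*(-2123))*(-31))/94770)/(-397212 - 1*486752) = (((215 + 2123)*(-31))*(1/94770))/(-397212 - 486752) = ((2338*(-31))*(1/94770))/(-883964) = -72478*1/94770*(-1/883964) = -36239/47385*(-1/883964) = 36239/41886634140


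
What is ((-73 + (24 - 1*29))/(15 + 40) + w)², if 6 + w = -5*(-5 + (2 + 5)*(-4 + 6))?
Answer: 8311689/3025 ≈ 2747.7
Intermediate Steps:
w = -51 (w = -6 - 5*(-5 + (2 + 5)*(-4 + 6)) = -6 - 5*(-5 + 7*2) = -6 - 5*(-5 + 14) = -6 - 5*9 = -6 - 45 = -51)
((-73 + (24 - 1*29))/(15 + 40) + w)² = ((-73 + (24 - 1*29))/(15 + 40) - 51)² = ((-73 + (24 - 29))/55 - 51)² = ((-73 - 5)*(1/55) - 51)² = (-78*1/55 - 51)² = (-78/55 - 51)² = (-2883/55)² = 8311689/3025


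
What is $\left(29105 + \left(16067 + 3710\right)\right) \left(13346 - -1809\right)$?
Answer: $740806710$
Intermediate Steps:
$\left(29105 + \left(16067 + 3710\right)\right) \left(13346 - -1809\right) = \left(29105 + 19777\right) \left(13346 + \left(-18065 + 19874\right)\right) = 48882 \left(13346 + 1809\right) = 48882 \cdot 15155 = 740806710$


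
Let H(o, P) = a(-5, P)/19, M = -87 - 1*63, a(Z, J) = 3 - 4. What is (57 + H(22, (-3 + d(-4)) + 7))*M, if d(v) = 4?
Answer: -162300/19 ≈ -8542.1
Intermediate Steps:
a(Z, J) = -1
M = -150 (M = -87 - 63 = -150)
H(o, P) = -1/19
(57 + H(22, (-3 + d(-4)) + 7))*M = (57 - 1/19)*(-150) = (1082/19)*(-150) = -162300/19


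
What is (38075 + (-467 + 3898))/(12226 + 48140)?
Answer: 20753/30183 ≈ 0.68757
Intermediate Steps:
(38075 + (-467 + 3898))/(12226 + 48140) = (38075 + 3431)/60366 = 41506*(1/60366) = 20753/30183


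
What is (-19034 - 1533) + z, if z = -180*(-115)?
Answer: 133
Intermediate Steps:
z = 20700
(-19034 - 1533) + z = (-19034 - 1533) + 20700 = -20567 + 20700 = 133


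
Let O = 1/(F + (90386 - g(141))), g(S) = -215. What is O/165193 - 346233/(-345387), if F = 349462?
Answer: 1198548628980354/1195620045784073 ≈ 1.0024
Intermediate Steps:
O = 1/440063 (O = 1/(349462 + (90386 - 1*(-215))) = 1/(349462 + (90386 + 215)) = 1/(349462 + 90601) = 1/440063 ≈ 2.2724e-6)
O/165193 - 346233/(-345387) = (1/440063)/165193 - 346233/(-345387) = (1/440063)*(1/165193) - 346233*(-1/345387) = 1/72695327159 + 115411/115129 = 1198548628980354/1195620045784073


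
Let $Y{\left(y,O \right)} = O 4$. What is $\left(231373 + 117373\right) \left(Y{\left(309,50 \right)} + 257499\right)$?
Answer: $89871495454$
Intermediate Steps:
$Y{\left(y,O \right)} = 4 O$
$\left(231373 + 117373\right) \left(Y{\left(309,50 \right)} + 257499\right) = \left(231373 + 117373\right) \left(4 \cdot 50 + 257499\right) = 348746 \left(200 + 257499\right) = 348746 \cdot 257699 = 89871495454$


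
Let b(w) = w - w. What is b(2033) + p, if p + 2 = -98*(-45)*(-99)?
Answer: -436592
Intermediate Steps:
b(w) = 0
p = -436592 (p = -2 - 98*(-45)*(-99) = -2 + 4410*(-99) = -2 - 436590 = -436592)
b(2033) + p = 0 - 436592 = -436592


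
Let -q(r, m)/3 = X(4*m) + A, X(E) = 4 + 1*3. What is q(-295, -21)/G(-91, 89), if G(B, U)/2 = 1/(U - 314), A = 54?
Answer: 41175/2 ≈ 20588.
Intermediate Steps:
X(E) = 7 (X(E) = 4 + 3 = 7)
q(r, m) = -183 (q(r, m) = -3*(7 + 54) = -3*61 = -183)
G(B, U) = 2/(-314 + U) (G(B, U) = 2/(U - 314) = 2/(-314 + U))
q(-295, -21)/G(-91, 89) = -183/(2/(-314 + 89)) = -183/(2/(-225)) = -183/(2*(-1/225)) = -183/(-2/225) = -183*(-225/2) = 41175/2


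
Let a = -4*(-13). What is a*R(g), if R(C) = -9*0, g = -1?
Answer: 0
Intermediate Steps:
R(C) = 0
a = 52
a*R(g) = 52*0 = 0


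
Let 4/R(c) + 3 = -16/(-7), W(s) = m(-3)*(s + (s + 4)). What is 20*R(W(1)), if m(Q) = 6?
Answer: -112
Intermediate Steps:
W(s) = 24 + 12*s (W(s) = 6*(s + (s + 4)) = 6*(s + (4 + s)) = 6*(4 + 2*s) = 24 + 12*s)
R(c) = -28/5 (R(c) = 4/(-3 - 16/(-7)) = 4/(-3 - 16*(-⅐)) = 4/(-3 + 16/7) = 4/(-5/7) = 4*(-7/5) = -28/5)
20*R(W(1)) = 20*(-28/5) = -112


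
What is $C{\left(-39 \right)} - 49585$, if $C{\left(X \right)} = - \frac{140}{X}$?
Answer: $- \frac{1933675}{39} \approx -49581.0$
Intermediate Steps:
$C{\left(-39 \right)} - 49585 = - \frac{140}{-39} - 49585 = \left(-140\right) \left(- \frac{1}{39}\right) - 49585 = \frac{140}{39} - 49585 = - \frac{1933675}{39}$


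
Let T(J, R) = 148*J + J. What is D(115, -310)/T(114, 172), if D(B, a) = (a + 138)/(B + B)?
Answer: -43/976695 ≈ -4.4026e-5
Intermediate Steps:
D(B, a) = (138 + a)/(2*B) (D(B, a) = (138 + a)/((2*B)) = (138 + a)*(1/(2*B)) = (138 + a)/(2*B))
T(J, R) = 149*J
D(115, -310)/T(114, 172) = ((1/2)*(138 - 310)/115)/((149*114)) = ((1/2)*(1/115)*(-172))/16986 = -86/115*1/16986 = -43/976695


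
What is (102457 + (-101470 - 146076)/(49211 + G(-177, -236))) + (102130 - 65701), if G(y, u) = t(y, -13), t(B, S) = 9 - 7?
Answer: 6834749172/49213 ≈ 1.3888e+5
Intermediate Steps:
t(B, S) = 2
G(y, u) = 2
(102457 + (-101470 - 146076)/(49211 + G(-177, -236))) + (102130 - 65701) = (102457 + (-101470 - 146076)/(49211 + 2)) + (102130 - 65701) = (102457 - 247546/49213) + 36429 = 5041968795/49213 + 36429 = 6834749172/49213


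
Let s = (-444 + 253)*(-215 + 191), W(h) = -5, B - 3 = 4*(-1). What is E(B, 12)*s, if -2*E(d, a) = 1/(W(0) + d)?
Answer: 382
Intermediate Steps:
B = -1 (B = 3 + 4*(-1) = 3 - 4 = -1)
E(d, a) = -1/(2*(-5 + d))
s = 4584 (s = -191*(-24) = 4584)
E(B, 12)*s = -1/(-10 + 2*(-1))*4584 = -1/(-10 - 2)*4584 = -1/(-12)*4584 = -1*(-1/12)*4584 = (1/12)*4584 = 382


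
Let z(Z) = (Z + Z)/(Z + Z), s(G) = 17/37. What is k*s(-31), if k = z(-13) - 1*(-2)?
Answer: 51/37 ≈ 1.3784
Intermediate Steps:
s(G) = 17/37 (s(G) = 17*(1/37) = 17/37)
z(Z) = 1 (z(Z) = (2*Z)/((2*Z)) = (2*Z)*(1/(2*Z)) = 1)
k = 3 (k = 1 - 1*(-2) = 1 + 2 = 3)
k*s(-31) = 3*(17/37) = 51/37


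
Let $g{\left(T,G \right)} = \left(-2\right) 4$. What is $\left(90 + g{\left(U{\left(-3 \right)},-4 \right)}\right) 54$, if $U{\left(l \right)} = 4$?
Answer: $4428$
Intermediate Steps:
$g{\left(T,G \right)} = -8$
$\left(90 + g{\left(U{\left(-3 \right)},-4 \right)}\right) 54 = \left(90 - 8\right) 54 = 82 \cdot 54 = 4428$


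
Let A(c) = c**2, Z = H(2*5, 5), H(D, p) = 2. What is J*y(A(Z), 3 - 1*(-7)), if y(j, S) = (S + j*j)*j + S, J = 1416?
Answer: 161424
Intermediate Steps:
Z = 2
y(j, S) = S + j*(S + j**2) (y(j, S) = (S + j**2)*j + S = j*(S + j**2) + S = S + j*(S + j**2))
J*y(A(Z), 3 - 1*(-7)) = 1416*((3 - 1*(-7)) + (2**2)**3 + (3 - 1*(-7))*2**2) = 1416*((3 + 7) + 4**3 + (3 + 7)*4) = 1416*(10 + 64 + 10*4) = 1416*(10 + 64 + 40) = 1416*114 = 161424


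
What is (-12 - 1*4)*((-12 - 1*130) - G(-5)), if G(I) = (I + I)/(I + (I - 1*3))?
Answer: 29696/13 ≈ 2284.3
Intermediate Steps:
G(I) = 2*I/(-3 + 2*I) (G(I) = (2*I)/(I + (I - 3)) = (2*I)/(I + (-3 + I)) = (2*I)/(-3 + 2*I) = 2*I/(-3 + 2*I))
(-12 - 1*4)*((-12 - 1*130) - G(-5)) = (-12 - 1*4)*((-12 - 1*130) - 2*(-5)/(-3 + 2*(-5))) = (-12 - 4)*((-12 - 130) - 2*(-5)/(-3 - 10)) = -16*(-142 - 2*(-5)/(-13)) = -16*(-142 - 2*(-5)*(-1)/13) = -16*(-142 - 1*10/13) = -16*(-142 - 10/13) = -16*(-1856/13) = 29696/13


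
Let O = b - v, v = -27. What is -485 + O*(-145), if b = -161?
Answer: 18945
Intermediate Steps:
O = -134 (O = -161 - 1*(-27) = -161 + 27 = -134)
-485 + O*(-145) = -485 - 134*(-145) = -485 + 19430 = 18945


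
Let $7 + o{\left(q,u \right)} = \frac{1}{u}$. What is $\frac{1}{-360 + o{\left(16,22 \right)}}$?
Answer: $- \frac{22}{8073} \approx -0.0027251$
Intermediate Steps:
$o{\left(q,u \right)} = -7 + \frac{1}{u}$
$\frac{1}{-360 + o{\left(16,22 \right)}} = \frac{1}{-360 - \left(7 - \frac{1}{22}\right)} = \frac{1}{-360 + \left(-7 + \frac{1}{22}\right)} = \frac{1}{-360 - \frac{153}{22}} = \frac{1}{- \frac{8073}{22}} = - \frac{22}{8073}$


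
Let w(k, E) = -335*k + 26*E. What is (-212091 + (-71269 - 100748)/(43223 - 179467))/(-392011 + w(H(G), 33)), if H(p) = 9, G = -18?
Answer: 28895954187/53703024992 ≈ 0.53807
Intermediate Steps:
(-212091 + (-71269 - 100748)/(43223 - 179467))/(-392011 + w(H(G), 33)) = (-212091 + (-71269 - 100748)/(43223 - 179467))/(-392011 + (-335*9 + 26*33)) = (-212091 - 172017/(-136244))/(-392011 + (-3015 + 858)) = (-212091 - 172017*(-1/136244))/(-392011 - 2157) = (-212091 + 172017/136244)/(-394168) = -28895954187/136244*(-1/394168) = 28895954187/53703024992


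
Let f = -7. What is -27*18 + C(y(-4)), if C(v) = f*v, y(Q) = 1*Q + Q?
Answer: -430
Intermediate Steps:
y(Q) = 2*Q (y(Q) = Q + Q = 2*Q)
C(v) = -7*v
-27*18 + C(y(-4)) = -27*18 - 14*(-4) = -486 - 7*(-8) = -486 + 56 = -430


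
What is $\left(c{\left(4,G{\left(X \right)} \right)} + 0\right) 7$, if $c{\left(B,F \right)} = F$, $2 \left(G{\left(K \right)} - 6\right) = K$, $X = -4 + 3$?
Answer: $\frac{77}{2} \approx 38.5$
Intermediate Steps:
$X = -1$
$G{\left(K \right)} = 6 + \frac{K}{2}$
$\left(c{\left(4,G{\left(X \right)} \right)} + 0\right) 7 = \left(\left(6 + \frac{1}{2} \left(-1\right)\right) + 0\right) 7 = \left(\left(6 - \frac{1}{2}\right) + 0\right) 7 = \left(\frac{11}{2} + 0\right) 7 = \frac{11}{2} \cdot 7 = \frac{77}{2}$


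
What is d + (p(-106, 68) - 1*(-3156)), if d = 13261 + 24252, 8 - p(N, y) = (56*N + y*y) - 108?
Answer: 42097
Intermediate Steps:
p(N, y) = 116 - y² - 56*N (p(N, y) = 8 - ((56*N + y*y) - 108) = 8 - ((56*N + y²) - 108) = 8 - ((y² + 56*N) - 108) = 8 - (-108 + y² + 56*N) = 8 + (108 - y² - 56*N) = 116 - y² - 56*N)
d = 37513
d + (p(-106, 68) - 1*(-3156)) = 37513 + ((116 - 1*68² - 56*(-106)) - 1*(-3156)) = 37513 + ((116 - 1*4624 + 5936) + 3156) = 37513 + ((116 - 4624 + 5936) + 3156) = 37513 + (1428 + 3156) = 37513 + 4584 = 42097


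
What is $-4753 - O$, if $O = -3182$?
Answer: $-1571$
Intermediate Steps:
$-4753 - O = -4753 - -3182 = -4753 + 3182 = -1571$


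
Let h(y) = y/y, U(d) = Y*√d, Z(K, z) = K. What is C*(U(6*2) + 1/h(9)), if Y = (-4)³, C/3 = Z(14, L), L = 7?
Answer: 42 - 5376*√3 ≈ -9269.5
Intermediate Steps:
C = 42 (C = 3*14 = 42)
Y = -64
U(d) = -64*√d
h(y) = 1
C*(U(6*2) + 1/h(9)) = 42*(-64*2*√3 + 1/1) = 42*(-128*√3 + 1) = 42*(1 - 128*√3) = 42 - 5376*√3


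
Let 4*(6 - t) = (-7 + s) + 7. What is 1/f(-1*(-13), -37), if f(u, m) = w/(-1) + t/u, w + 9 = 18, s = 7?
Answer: -52/451 ≈ -0.11530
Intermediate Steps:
w = 9 (w = -9 + 18 = 9)
t = 17/4 (t = 6 - ((-7 + 7) + 7)/4 = 6 - (0 + 7)/4 = 6 - 1/4*7 = 6 - 7/4 = 17/4 ≈ 4.2500)
f(u, m) = -9 + 17/(4*u) (f(u, m) = 9/(-1) + 17/(4*u) = 9*(-1) + 17/(4*u) = -9 + 17/(4*u))
1/f(-1*(-13), -37) = 1/(-9 + 17/(4*((-1*(-13))))) = 1/(-9 + (17/4)/13) = 1/(-9 + (17/4)*(1/13)) = 1/(-9 + 17/52) = 1/(-451/52) = -52/451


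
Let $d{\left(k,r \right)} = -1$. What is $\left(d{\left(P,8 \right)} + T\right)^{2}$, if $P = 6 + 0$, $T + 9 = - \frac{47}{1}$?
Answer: $3249$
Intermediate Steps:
$T = -56$ ($T = -9 - \frac{47}{1} = -9 - 47 = -56$)
$P = 6$
$\left(d{\left(P,8 \right)} + T\right)^{2} = \left(-1 - 56\right)^{2} = \left(-57\right)^{2} = 3249$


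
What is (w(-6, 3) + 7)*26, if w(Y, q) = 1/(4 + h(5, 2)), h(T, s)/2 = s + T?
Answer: 1651/9 ≈ 183.44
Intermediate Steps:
h(T, s) = 2*T + 2*s (h(T, s) = 2*(s + T) = 2*(T + s) = 2*T + 2*s)
w(Y, q) = 1/18 (w(Y, q) = 1/(4 + (2*5 + 2*2)) = 1/(4 + (10 + 4)) = 1/(4 + 14) = 1/18)
(w(-6, 3) + 7)*26 = (1/18 + 7)*26 = (127/18)*26 = 1651/9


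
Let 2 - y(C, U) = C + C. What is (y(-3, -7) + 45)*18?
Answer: 954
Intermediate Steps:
y(C, U) = 2 - 2*C (y(C, U) = 2 - (C + C) = 2 - 2*C)
(y(-3, -7) + 45)*18 = ((2 - 2*(-3)) + 45)*18 = ((2 + 6) + 45)*18 = (8 + 45)*18 = 53*18 = 954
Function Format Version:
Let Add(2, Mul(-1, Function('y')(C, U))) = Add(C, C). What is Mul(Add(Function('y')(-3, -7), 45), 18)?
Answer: 954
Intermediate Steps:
Function('y')(C, U) = Add(2, Mul(-2, C)) (Function('y')(C, U) = Add(2, Mul(-1, Add(C, C))) = Add(2, Mul(-1, Mul(2, C))) = Add(2, Mul(-2, C)))
Mul(Add(Function('y')(-3, -7), 45), 18) = Mul(Add(Add(2, Mul(-2, -3)), 45), 18) = Mul(Add(Add(2, 6), 45), 18) = Mul(Add(8, 45), 18) = Mul(53, 18) = 954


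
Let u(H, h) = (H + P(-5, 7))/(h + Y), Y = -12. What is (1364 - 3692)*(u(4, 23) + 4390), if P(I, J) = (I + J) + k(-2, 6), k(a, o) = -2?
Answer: -112428432/11 ≈ -1.0221e+7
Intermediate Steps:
P(I, J) = -2 + I + J (P(I, J) = (I + J) - 2 = -2 + I + J)
u(H, h) = H/(-12 + h) (u(H, h) = (H + (-2 - 5 + 7))/(h - 12) = (H + 0)/(-12 + h) = H/(-12 + h))
(1364 - 3692)*(u(4, 23) + 4390) = (1364 - 3692)*(4/(-12 + 23) + 4390) = -2328*(4/11 + 4390) = -2328*48294/11 = -112428432/11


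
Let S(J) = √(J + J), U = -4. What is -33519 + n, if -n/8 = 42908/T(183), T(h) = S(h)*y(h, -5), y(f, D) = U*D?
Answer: -33519 - 42908*√366/915 ≈ -34416.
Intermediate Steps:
S(J) = √2*√J (S(J) = √(2*J) = √2*√J)
y(f, D) = -4*D
T(h) = 20*√2*√h (T(h) = (√2*√h)*(-4*(-5)) = (√2*√h)*20 = 20*√2*√h)
n = -42908*√366/915 (n = -343264/(20*√2*√183) = -343264/(20*√366) = -343264*√366/7320 = -42908*√366/915 ≈ -897.13)
-33519 + n = -33519 - 42908*√366/915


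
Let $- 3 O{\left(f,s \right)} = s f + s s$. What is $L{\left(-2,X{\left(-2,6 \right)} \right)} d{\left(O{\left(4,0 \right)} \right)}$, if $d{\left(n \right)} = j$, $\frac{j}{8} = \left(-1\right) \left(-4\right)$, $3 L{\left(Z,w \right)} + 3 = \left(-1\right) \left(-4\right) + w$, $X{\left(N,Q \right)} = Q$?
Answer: $\frac{224}{3} \approx 74.667$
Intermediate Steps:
$O{\left(f,s \right)} = - \frac{s^{2}}{3} - \frac{f s}{3}$ ($O{\left(f,s \right)} = - \frac{s f + s s}{3} = - \frac{f s + s^{2}}{3} = - \frac{s^{2} + f s}{3} = - \frac{s^{2}}{3} - \frac{f s}{3}$)
$L{\left(Z,w \right)} = \frac{1}{3} + \frac{w}{3}$ ($L{\left(Z,w \right)} = -1 + \frac{\left(-1\right) \left(-4\right) + w}{3} = -1 + \frac{4 + w}{3} = -1 + \left(\frac{4}{3} + \frac{w}{3}\right) = \frac{1}{3} + \frac{w}{3}$)
$j = 32$ ($j = 8 \left(\left(-1\right) \left(-4\right)\right) = 8 \cdot 4 = 32$)
$d{\left(n \right)} = 32$
$L{\left(-2,X{\left(-2,6 \right)} \right)} d{\left(O{\left(4,0 \right)} \right)} = \left(\frac{1}{3} + \frac{1}{3} \cdot 6\right) 32 = \left(\frac{1}{3} + 2\right) 32 = \frac{7}{3} \cdot 32 = \frac{224}{3}$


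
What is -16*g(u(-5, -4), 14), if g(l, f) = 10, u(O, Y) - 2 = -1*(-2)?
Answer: -160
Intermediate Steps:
u(O, Y) = 4 (u(O, Y) = 2 - 1*(-2) = 2 + 2 = 4)
-16*g(u(-5, -4), 14) = -16*10 = -160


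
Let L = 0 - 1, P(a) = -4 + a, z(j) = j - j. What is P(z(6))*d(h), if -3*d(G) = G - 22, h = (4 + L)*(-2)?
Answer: -112/3 ≈ -37.333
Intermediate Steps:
z(j) = 0
L = -1
h = -6 (h = (4 - 1)*(-2) = 3*(-2) = -6)
d(G) = 22/3 - G/3 (d(G) = -(G - 22)/3 = -(-22 + G)/3 = 22/3 - G/3)
P(z(6))*d(h) = (-4 + 0)*(22/3 - ⅓*(-6)) = -4*(22/3 + 2) = -4*28/3 = -112/3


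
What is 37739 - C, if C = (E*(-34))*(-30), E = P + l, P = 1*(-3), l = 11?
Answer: 29579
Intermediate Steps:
P = -3
E = 8 (E = -3 + 11 = 8)
C = 8160 (C = (8*(-34))*(-30) = -272*(-30) = 8160)
37739 - C = 37739 - 1*8160 = 37739 - 8160 = 29579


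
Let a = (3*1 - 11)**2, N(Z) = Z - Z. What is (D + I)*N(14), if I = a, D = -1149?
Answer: 0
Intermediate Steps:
N(Z) = 0
a = 64 (a = (3 - 11)**2 = (-8)**2 = 64)
I = 64
(D + I)*N(14) = (-1149 + 64)*0 = -1085*0 = 0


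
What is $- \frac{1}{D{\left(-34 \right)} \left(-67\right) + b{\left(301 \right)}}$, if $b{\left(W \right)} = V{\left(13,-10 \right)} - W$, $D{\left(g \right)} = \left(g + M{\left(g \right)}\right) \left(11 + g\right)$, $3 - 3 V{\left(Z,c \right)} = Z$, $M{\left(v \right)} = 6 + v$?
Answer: $\frac{3}{287539} \approx 1.0433 \cdot 10^{-5}$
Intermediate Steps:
$V{\left(Z,c \right)} = 1 - \frac{Z}{3}$
$D{\left(g \right)} = \left(6 + 2 g\right) \left(11 + g\right)$ ($D{\left(g \right)} = \left(g + \left(6 + g\right)\right) \left(11 + g\right) = \left(6 + 2 g\right) \left(11 + g\right)$)
$b{\left(W \right)} = - \frac{10}{3} - W$ ($b{\left(W \right)} = \left(1 - \frac{13}{3}\right) - W = - \frac{10}{3} - W$)
$- \frac{1}{D{\left(-34 \right)} \left(-67\right) + b{\left(301 \right)}} = - \frac{1}{\left(66 + 2 \left(-34\right)^{2} + 28 \left(-34\right)\right) \left(-67\right) - \frac{913}{3}} = - \frac{1}{\left(66 + 2 \cdot 1156 - 952\right) \left(-67\right) - \frac{913}{3}} = - \frac{1}{\left(66 + 2312 - 952\right) \left(-67\right) - \frac{913}{3}} = - \frac{1}{1426 \left(-67\right) - \frac{913}{3}} = - \frac{1}{-95542 - \frac{913}{3}} = - \frac{1}{- \frac{287539}{3}} = \left(-1\right) \left(- \frac{3}{287539}\right) = \frac{3}{287539}$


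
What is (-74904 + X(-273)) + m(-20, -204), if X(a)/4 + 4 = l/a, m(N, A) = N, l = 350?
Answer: -2922860/39 ≈ -74945.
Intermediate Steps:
X(a) = -16 + 1400/a (X(a) = -16 + 4*(350/a) = -16 + 1400/a)
(-74904 + X(-273)) + m(-20, -204) = (-74904 + (-16 + 1400/(-273))) - 20 = (-74904 + (-16 + 1400*(-1/273))) - 20 = (-74904 + (-16 - 200/39)) - 20 = (-74904 - 824/39) - 20 = -2922080/39 - 20 = -2922860/39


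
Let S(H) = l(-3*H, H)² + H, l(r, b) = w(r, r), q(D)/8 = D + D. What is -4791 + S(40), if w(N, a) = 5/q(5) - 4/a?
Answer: -273657071/57600 ≈ -4751.0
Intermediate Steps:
q(D) = 16*D (q(D) = 8*(D + D) = 8*(2*D) = 16*D)
w(N, a) = 1/16 - 4/a (w(N, a) = 5/((16*5)) - 4/a = 5/80 - 4/a = 5*(1/80) - 4/a = 1/16 - 4/a)
l(r, b) = (-64 + r)/(16*r)
S(H) = H + (-64 - 3*H)²/(2304*H²) (S(H) = ((-64 - 3*H)/(16*((-3*H))))² + H = ((-1/(3*H))*(-64 - 3*H)/16)² + H = (-(-64 - 3*H)/(48*H))² + H = (-64 - 3*H)²/(2304*H²) + H = H + (-64 - 3*H)²/(2304*H²))
-4791 + S(40) = -4791 + (40 + (1/2304)*(64 + 3*40)²/40²) = -4791 + (40 + (1/2304)*(1/1600)*(64 + 120)²) = -4791 + (40 + (1/2304)*(1/1600)*184²) = -4791 + (40 + (1/2304)*(1/1600)*33856) = -4791 + (40 + 529/57600) = -4791 + 2304529/57600 = -273657071/57600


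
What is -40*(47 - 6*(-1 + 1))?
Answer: -1880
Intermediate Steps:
-40*(47 - 6*(-1 + 1)) = -40*(47 - 6*0) = -40*(47 + 0) = -40*47 = -1880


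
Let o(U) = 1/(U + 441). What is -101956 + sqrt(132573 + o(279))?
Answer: -101956 + sqrt(477262805)/60 ≈ -1.0159e+5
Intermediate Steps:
o(U) = 1/(441 + U)
-101956 + sqrt(132573 + o(279)) = -101956 + sqrt(132573 + 1/(441 + 279)) = -101956 + sqrt(132573 + 1/720) = -101956 + sqrt(95452561/720) = -101956 + sqrt(477262805)/60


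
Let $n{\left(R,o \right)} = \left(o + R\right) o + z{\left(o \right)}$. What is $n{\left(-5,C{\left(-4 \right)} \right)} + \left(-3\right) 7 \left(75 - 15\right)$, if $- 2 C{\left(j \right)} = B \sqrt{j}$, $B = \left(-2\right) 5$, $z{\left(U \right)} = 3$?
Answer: $-1357 - 50 i \approx -1357.0 - 50.0 i$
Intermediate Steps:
$B = -10$
$C{\left(j \right)} = 5 \sqrt{j}$ ($C{\left(j \right)} = - \frac{\left(-10\right) \sqrt{j}}{2} = 5 \sqrt{j}$)
$n{\left(R,o \right)} = 3 + o \left(R + o\right)$ ($n{\left(R,o \right)} = \left(o + R\right) o + 3 = \left(R + o\right) o + 3 = o \left(R + o\right) + 3 = 3 + o \left(R + o\right)$)
$n{\left(-5,C{\left(-4 \right)} \right)} + \left(-3\right) 7 \left(75 - 15\right) = \left(3 + \left(5 \sqrt{-4}\right)^{2} - 5 \cdot 5 \sqrt{-4}\right) + \left(-3\right) 7 \left(75 - 15\right) = \left(3 + \left(5 \cdot 2 i\right)^{2} - 5 \cdot 5 \cdot 2 i\right) - 1260 = \left(3 + \left(10 i\right)^{2} - 5 \cdot 10 i\right) - 1260 = \left(3 - 100 - 50 i\right) - 1260 = \left(-97 - 50 i\right) - 1260 = -1357 - 50 i$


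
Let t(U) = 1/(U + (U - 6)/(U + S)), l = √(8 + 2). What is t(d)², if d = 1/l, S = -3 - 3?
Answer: 110/81 - 20*√10/81 ≈ 0.57722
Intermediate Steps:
S = -6
l = √10 ≈ 3.1623
d = √10/10 (d = 1/(√10) = √10/10 ≈ 0.31623)
t(U) = 1/(1 + U) (t(U) = 1/(U + (U - 6)/(U - 6)) = 1/(U + (-6 + U)/(-6 + U)) = 1/(U + 1) = 1/(1 + U))
t(d)² = (1/(1 + √10/10))² = (1 + √10/10)⁻²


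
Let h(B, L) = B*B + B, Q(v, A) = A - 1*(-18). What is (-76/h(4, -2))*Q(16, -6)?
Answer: -228/5 ≈ -45.600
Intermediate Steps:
Q(v, A) = 18 + A (Q(v, A) = A + 18 = 18 + A)
h(B, L) = B + B² (h(B, L) = B² + B = B + B²)
(-76/h(4, -2))*Q(16, -6) = (-76*1/(4*(1 + 4)))*(18 - 6) = -76/(4*5)*12 = -76/20*12 = -76*1/20*12 = -19/5*12 = -228/5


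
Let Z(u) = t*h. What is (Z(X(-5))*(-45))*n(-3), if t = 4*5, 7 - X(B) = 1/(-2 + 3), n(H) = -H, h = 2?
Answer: -5400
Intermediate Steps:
X(B) = 6 (X(B) = 7 - 1/(-2 + 3) = 7 - 1/1 = 7 - 1*1 = 7 - 1 = 6)
t = 20
Z(u) = 40 (Z(u) = 20*2 = 40)
(Z(X(-5))*(-45))*n(-3) = (40*(-45))*(-1*(-3)) = -1800*3 = -5400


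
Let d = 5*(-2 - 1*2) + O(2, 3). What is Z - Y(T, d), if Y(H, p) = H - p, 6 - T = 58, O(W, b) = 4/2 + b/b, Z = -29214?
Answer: -29179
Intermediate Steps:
O(W, b) = 3 (O(W, b) = 4*(½) + 1 = 2 + 1 = 3)
T = -52 (T = 6 - 1*58 = 6 - 58 = -52)
d = -17 (d = 5*(-2 - 1*2) + 3 = 5*(-2 - 2) + 3 = 5*(-4) + 3 = -20 + 3 = -17)
Z - Y(T, d) = -29214 - (-52 - 1*(-17)) = -29214 - (-52 + 17) = -29214 - 1*(-35) = -29214 + 35 = -29179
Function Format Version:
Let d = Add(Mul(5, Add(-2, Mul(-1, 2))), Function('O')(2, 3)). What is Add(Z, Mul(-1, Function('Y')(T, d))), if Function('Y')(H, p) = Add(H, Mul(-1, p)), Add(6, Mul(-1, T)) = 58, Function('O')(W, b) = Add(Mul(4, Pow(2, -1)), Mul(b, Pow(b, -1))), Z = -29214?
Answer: -29179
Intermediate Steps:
Function('O')(W, b) = 3 (Function('O')(W, b) = Add(Mul(4, Rational(1, 2)), 1) = Add(2, 1) = 3)
T = -52 (T = Add(6, Mul(-1, 58)) = Add(6, -58) = -52)
d = -17 (d = Add(Mul(5, Add(-2, Mul(-1, 2))), 3) = Add(Mul(5, Add(-2, -2)), 3) = Add(Mul(5, -4), 3) = Add(-20, 3) = -17)
Add(Z, Mul(-1, Function('Y')(T, d))) = Add(-29214, Mul(-1, Add(-52, Mul(-1, -17)))) = Add(-29214, Mul(-1, Add(-52, 17))) = Add(-29214, Mul(-1, -35)) = Add(-29214, 35) = -29179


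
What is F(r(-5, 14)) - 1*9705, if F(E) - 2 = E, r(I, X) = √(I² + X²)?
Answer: -9703 + √221 ≈ -9688.1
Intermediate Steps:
F(E) = 2 + E
F(r(-5, 14)) - 1*9705 = (2 + √((-5)² + 14²)) - 1*9705 = (2 + √(25 + 196)) - 9705 = (2 + √221) - 9705 = -9703 + √221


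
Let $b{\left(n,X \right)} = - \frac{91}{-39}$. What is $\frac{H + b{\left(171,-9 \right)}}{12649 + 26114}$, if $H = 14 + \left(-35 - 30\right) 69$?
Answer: $- \frac{13406}{116289} \approx -0.11528$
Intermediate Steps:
$H = -4471$ ($H = 14 + \left(-35 - 30\right) 69 = 14 - 4485 = -4471$)
$b{\left(n,X \right)} = \frac{7}{3}$ ($b{\left(n,X \right)} = \left(-91\right) \left(- \frac{1}{39}\right) = \frac{7}{3}$)
$\frac{H + b{\left(171,-9 \right)}}{12649 + 26114} = \frac{-4471 + \frac{7}{3}}{12649 + 26114} = - \frac{13406}{3 \cdot 38763} = \left(- \frac{13406}{3}\right) \frac{1}{38763} = - \frac{13406}{116289}$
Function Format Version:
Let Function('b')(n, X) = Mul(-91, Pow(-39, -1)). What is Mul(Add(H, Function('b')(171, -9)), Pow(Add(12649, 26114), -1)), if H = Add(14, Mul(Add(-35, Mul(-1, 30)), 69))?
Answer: Rational(-13406, 116289) ≈ -0.11528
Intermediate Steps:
H = -4471 (H = Add(14, Mul(Add(-35, -30), 69)) = Add(14, Mul(-65, 69)) = Add(14, -4485) = -4471)
Function('b')(n, X) = Rational(7, 3) (Function('b')(n, X) = Mul(-91, Rational(-1, 39)) = Rational(7, 3))
Mul(Add(H, Function('b')(171, -9)), Pow(Add(12649, 26114), -1)) = Mul(Add(-4471, Rational(7, 3)), Pow(Add(12649, 26114), -1)) = Mul(Rational(-13406, 3), Pow(38763, -1)) = Mul(Rational(-13406, 3), Rational(1, 38763)) = Rational(-13406, 116289)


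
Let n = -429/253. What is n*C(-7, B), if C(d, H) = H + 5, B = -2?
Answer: -117/23 ≈ -5.0870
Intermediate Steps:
C(d, H) = 5 + H
n = -39/23 (n = -429*1/253 = -39/23 ≈ -1.6957)
n*C(-7, B) = -39*(5 - 2)/23 = -39/23*3 = -117/23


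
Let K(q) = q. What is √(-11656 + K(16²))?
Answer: 10*I*√114 ≈ 106.77*I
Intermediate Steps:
√(-11656 + K(16²)) = √(-11656 + 16²) = √(-11656 + 256) = √(-11400) = 10*I*√114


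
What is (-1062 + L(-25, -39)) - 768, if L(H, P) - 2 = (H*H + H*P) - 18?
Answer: -246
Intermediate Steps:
L(H, P) = -16 + H² + H*P (L(H, P) = 2 + ((H*H + H*P) - 18) = 2 + ((H² + H*P) - 18) = 2 + (-18 + H² + H*P) = -16 + H² + H*P)
(-1062 + L(-25, -39)) - 768 = (-1062 + (-16 + (-25)² - 25*(-39))) - 768 = (-1062 + (-16 + 625 + 975)) - 768 = (-1062 + 1584) - 768 = 522 - 768 = -246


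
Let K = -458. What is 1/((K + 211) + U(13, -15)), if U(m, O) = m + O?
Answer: -1/249 ≈ -0.0040161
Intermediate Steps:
U(m, O) = O + m
1/((K + 211) + U(13, -15)) = 1/((-458 + 211) + (-15 + 13)) = 1/(-247 - 2) = 1/(-249) = -1/249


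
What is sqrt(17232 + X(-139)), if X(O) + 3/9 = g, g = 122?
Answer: sqrt(156183)/3 ≈ 131.73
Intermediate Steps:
X(O) = 365/3 (X(O) = -1/3 + 122 = 365/3)
sqrt(17232 + X(-139)) = sqrt(17232 + 365/3) = sqrt(52061/3) = sqrt(156183)/3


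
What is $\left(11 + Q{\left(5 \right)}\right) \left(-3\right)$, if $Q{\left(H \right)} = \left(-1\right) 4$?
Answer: $-21$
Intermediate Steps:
$Q{\left(H \right)} = -4$
$\left(11 + Q{\left(5 \right)}\right) \left(-3\right) = \left(11 - 4\right) \left(-3\right) = 7 \left(-3\right) = -21$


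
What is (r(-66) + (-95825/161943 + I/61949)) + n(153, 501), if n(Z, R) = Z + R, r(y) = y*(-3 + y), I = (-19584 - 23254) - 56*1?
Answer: 52234850925689/10032206907 ≈ 5206.7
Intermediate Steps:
I = -42894 (I = -42838 - 56 = -42894)
n(Z, R) = R + Z
(r(-66) + (-95825/161943 + I/61949)) + n(153, 501) = (-66*(-3 - 66) + (-95825/161943 - 42894/61949)) + (501 + 153) = (-66*(-69) + (-95825*1/161943 - 42894*1/61949)) + 654 = (4554 + (-95825/161943 - 42894/61949)) + 654 = (4554 - 12882645967/10032206907) + 654 = 45673787608511/10032206907 + 654 = 52234850925689/10032206907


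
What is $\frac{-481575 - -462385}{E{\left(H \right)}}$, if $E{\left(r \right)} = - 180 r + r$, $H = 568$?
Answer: $\frac{9595}{50836} \approx 0.18874$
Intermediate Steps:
$E{\left(r \right)} = - 179 r$
$\frac{-481575 - -462385}{E{\left(H \right)}} = \frac{-481575 - -462385}{\left(-179\right) 568} = \frac{-481575 + 462385}{-101672} = \left(-19190\right) \left(- \frac{1}{101672}\right) = \frac{9595}{50836}$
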